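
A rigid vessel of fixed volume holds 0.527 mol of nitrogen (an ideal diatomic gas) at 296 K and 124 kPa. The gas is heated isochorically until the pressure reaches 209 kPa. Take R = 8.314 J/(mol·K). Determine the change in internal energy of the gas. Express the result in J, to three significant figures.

ΔU ≈ 2220 J

Constant volume ⇒ W = 0, so Q = ΔU = nCᵥΔT with Cᵥ = 5R/2 = 20.79 J/(mol·K).
At constant V, T₂/T₁ = P₂/P₁ ⇒ ΔT = T₁(P₂/P₁ − 1) = 296·(209/124 − 1) = 202.9 K.
ΔU = (0.527)(20.79)(202.9) = 2223 J.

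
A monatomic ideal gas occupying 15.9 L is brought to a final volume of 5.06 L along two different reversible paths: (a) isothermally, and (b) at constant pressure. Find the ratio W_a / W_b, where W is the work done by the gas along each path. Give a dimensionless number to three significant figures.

W_a / W_b ≈ 1.68

Path (a) isothermal: W = P₁V₁ ln(V₂/V₁) → W_a/(P₁V₁) = -1.145.
Path (b) isobaric: W = P₁(V₂ − V₁) → W_b/(P₁V₁) = -0.6818.
W_a / W_b = -1.145 / -0.6818 = 1.679.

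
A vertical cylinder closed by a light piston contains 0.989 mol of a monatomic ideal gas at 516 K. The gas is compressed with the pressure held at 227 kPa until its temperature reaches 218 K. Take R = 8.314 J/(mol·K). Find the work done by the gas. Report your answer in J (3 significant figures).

Isobaric: W = P ΔV = nR ΔT.
W = (0.989)(8.314)(218 − 516) = -2450 J.

W ≈ -2450 J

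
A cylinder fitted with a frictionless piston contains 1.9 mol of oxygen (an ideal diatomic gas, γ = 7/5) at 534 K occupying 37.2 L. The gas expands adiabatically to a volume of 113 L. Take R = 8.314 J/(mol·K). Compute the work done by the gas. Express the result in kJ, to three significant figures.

W ≈ 7.57 kJ

Adiabatic: TV^(γ−1) = const with γ = 7/5.
T₂ = T₁ (V₁/V₂)^(γ−1) = 534 × (37.2/113)^0.4 = 534 × 0.6412 = 342.4 K.
W_by = nCᵥ(T₁ − T₂) = (1.9)(20.79)(534 − 342.4) = 7567 J.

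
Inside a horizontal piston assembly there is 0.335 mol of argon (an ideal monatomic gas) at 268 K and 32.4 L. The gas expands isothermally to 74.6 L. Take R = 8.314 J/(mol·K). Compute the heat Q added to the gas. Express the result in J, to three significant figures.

Isothermal ⇒ ΔU = 0, so Q = W = nRT ln(V₂/V₁).
Q = (0.335)(8.314)(268) ln(74.6/32.4) = 746.4 × 0.834 = 622.5 J.

Q ≈ 623 J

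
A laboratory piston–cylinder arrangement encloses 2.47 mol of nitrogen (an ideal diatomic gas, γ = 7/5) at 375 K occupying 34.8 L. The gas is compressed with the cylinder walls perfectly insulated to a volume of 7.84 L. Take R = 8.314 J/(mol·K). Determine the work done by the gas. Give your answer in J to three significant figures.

W ≈ -15700 J

Adiabatic: TV^(γ−1) = const with γ = 7/5.
T₂ = T₁ (V₁/V₂)^(γ−1) = 375 × (34.8/7.84)^0.4 = 375 × 1.815 = 680.7 K.
W_by = nCᵥ(T₁ − T₂) = (2.47)(20.79)(375 − 680.7) = -15693 J.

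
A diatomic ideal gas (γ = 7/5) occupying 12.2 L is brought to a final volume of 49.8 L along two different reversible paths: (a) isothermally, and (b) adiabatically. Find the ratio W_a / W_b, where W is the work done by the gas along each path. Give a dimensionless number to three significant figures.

W_a / W_b ≈ 1.31

Path (a) isothermal: W = P₁V₁ ln(V₂/V₁) → W_a/(P₁V₁) = 1.407.
Path (b) adiabatic: W = P₁V₁(1 − (V₁/V₂)^(γ−1))/(γ−1) → W_b/(P₁V₁) = 1.076.
W_a / W_b = 1.407 / 1.076 = 1.308.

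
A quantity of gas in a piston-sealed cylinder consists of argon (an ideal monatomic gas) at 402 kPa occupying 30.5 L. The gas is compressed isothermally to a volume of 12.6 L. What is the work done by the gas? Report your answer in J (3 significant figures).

W ≈ -10800 J

Isothermal: W = nRT ln(V₂/V₁) = P₁V₁ ln(V₂/V₁).
P₁V₁ = (402 kPa)(30.5 L) = 12261 J.
W = 12261 × ln(12.6/30.5) = 12261 × -0.884
W_by_gas = -10839 J.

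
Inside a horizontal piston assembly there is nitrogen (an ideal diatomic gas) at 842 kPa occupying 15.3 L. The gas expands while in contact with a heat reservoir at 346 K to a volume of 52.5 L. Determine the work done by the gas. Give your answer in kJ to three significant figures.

W ≈ 15.9 kJ

Isothermal: W = nRT ln(V₂/V₁) = P₁V₁ ln(V₂/V₁).
P₁V₁ = (842 kPa)(15.3 L) = 12883 J.
W = 12883 × ln(52.5/15.3) = 12883 × 1.233
W_by_gas = 15884 J.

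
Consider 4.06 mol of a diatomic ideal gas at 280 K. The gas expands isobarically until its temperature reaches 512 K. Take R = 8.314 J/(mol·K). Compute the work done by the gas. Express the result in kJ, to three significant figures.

W ≈ 7.83 kJ

Isobaric: W = P ΔV = nR ΔT.
W = (4.06)(8.314)(512 − 280) = 7831 J.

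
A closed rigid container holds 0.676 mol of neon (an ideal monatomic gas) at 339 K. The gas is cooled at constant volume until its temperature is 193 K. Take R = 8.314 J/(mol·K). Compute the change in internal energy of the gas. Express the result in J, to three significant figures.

Constant volume ⇒ W = 0, so Q = ΔU = nCᵥΔT with Cᵥ = 3R/2 = 12.47 J/(mol·K).
ΔU = (0.676)(12.47)(193 − 339) = -1231 J.

ΔU ≈ -1230 J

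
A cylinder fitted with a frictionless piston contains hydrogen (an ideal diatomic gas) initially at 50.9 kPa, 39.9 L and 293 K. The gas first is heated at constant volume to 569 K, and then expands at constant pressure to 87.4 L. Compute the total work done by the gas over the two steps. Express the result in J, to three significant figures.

W_total ≈ 4700 J

Step 1 (isochoric): W = 0 (constant volume).
After step 1: P = 98.85 kPa (V unchanged).
Step 2 (isobaric): W = PΔV = (98.85 kPa)(87.4 − 39.9 L) = 4695 J.
W_total = 0 + 4695 = 4695 J.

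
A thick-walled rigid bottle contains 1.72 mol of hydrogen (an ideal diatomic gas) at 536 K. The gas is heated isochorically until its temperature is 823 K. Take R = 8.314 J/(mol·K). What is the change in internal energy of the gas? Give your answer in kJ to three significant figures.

Constant volume ⇒ W = 0, so Q = ΔU = nCᵥΔT with Cᵥ = 5R/2 = 20.79 J/(mol·K).
ΔU = (1.72)(20.79)(823 − 536) = 10260 J.

ΔU ≈ 10.3 kJ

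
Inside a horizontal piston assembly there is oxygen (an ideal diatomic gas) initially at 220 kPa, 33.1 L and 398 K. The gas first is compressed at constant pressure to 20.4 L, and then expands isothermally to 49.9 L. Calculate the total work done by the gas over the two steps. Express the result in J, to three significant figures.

W_total ≈ 1220 J

Step 1 (isobaric): W = PΔV = (220 kPa)(20.4 − 33.1 L) = -2794 J.
After step 1: P = 220 kPa, V = 20.4 L, T = 245.3 K.
Step 2 (isothermal): W = P₁V₁ ln(V₂/V₁) = (4488) ln(49.9/20.4) = 4014 J.
W_total = -2794 + 4014 = 1220 J.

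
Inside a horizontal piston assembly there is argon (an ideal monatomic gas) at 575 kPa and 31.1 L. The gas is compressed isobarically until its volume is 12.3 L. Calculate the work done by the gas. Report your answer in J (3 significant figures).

Isobaric: W = P ΔV.
W = (575 kPa)(12.3 − 31.1 L) = (575)(-18.8) = -10810 J.

W ≈ -10800 J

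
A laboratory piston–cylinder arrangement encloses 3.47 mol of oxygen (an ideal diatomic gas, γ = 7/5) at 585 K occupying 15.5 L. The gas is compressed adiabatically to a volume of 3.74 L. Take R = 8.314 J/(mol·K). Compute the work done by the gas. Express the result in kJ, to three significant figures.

W ≈ -32.3 kJ

Adiabatic: TV^(γ−1) = const with γ = 7/5.
T₂ = T₁ (V₁/V₂)^(γ−1) = 585 × (15.5/3.74)^0.4 = 585 × 1.766 = 1033 K.
W_by = nCᵥ(T₁ − T₂) = (3.47)(20.79)(585 − 1033) = -32318 J.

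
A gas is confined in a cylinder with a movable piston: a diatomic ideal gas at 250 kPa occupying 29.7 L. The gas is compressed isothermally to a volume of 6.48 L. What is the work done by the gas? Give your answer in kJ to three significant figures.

W ≈ -11.3 kJ

Isothermal: W = nRT ln(V₂/V₁) = P₁V₁ ln(V₂/V₁).
P₁V₁ = (250 kPa)(29.7 L) = 7425 J.
W = 7425 × ln(6.48/29.7) = 7425 × -1.522
W_by_gas = -11304 J.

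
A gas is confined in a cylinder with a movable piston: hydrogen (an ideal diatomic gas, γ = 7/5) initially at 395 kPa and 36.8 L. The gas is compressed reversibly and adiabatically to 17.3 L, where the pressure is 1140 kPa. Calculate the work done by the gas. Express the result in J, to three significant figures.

Adiabatic: W = (P₁V₁ − P₂V₂)/(γ − 1) with γ = 7/5.
P₁V₁ = 14536 J, P₂V₂ = 19722 J.
W = (14536 − 19722) / 0.4 = -12965 J.

W ≈ -13000 J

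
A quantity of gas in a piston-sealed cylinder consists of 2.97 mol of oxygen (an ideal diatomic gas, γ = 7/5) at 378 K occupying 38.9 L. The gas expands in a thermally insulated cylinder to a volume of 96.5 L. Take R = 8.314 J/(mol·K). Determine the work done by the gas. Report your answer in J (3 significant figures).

Adiabatic: TV^(γ−1) = const with γ = 7/5.
T₂ = T₁ (V₁/V₂)^(γ−1) = 378 × (38.9/96.5)^0.4 = 378 × 0.6953 = 262.8 K.
W_by = nCᵥ(T₁ − T₂) = (2.97)(20.79)(378 − 262.8) = 7110 J.

W ≈ 7110 J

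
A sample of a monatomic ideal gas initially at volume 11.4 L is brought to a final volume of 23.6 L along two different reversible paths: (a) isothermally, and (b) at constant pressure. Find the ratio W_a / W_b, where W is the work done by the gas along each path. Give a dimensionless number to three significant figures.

W_a / W_b ≈ 0.680

Path (a) isothermal: W = P₁V₁ ln(V₂/V₁) → W_a/(P₁V₁) = 0.7276.
Path (b) isobaric: W = P₁(V₂ − V₁) → W_b/(P₁V₁) = 1.07.
W_a / W_b = 0.7276 / 1.07 = 0.6799.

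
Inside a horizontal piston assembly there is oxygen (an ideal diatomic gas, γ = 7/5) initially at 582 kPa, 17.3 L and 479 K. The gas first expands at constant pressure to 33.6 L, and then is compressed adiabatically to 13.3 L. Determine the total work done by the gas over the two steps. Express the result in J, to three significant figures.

W_total ≈ -12500 J

Step 1 (isobaric): W = PΔV = (582 kPa)(33.6 − 17.3 L) = 9487 J.
After step 1: P = 582 kPa, V = 33.6 L, T = 930.3 K.
Step 2 (adiabatic): W = (P₁V₁ − P₂V₂)/(γ−1) = (19555 − 28331)/0.4 = -21939 J.
W_total = 9487 − 21939 = -12452 J.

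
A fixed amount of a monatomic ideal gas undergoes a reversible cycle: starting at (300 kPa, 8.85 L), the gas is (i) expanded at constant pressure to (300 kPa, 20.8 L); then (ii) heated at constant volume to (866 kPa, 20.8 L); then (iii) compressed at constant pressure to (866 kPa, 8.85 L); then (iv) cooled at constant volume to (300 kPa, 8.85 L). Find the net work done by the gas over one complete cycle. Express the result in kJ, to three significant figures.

W_net ≈ -6.76 kJ

Constant-volume legs do no work.
W(i) = (300)(20.8 − 8.85) = 3585 J; W(iii) = (866)(8.85 − 20.8) = -10349 J.
W_net = 3585 − 10349 = -6764 J (the counter-clockwise enclosed area).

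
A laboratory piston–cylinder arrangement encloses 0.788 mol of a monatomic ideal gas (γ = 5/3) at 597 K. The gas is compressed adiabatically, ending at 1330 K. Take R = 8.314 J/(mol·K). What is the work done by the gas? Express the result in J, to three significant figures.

W ≈ -7200 J

Adiabatic ⇒ Q = 0, so W_by = −ΔU = nCᵥ(T₁ − T₂).
Cᵥ = 3R/2 = 12.47 J/(mol·K).
W = (0.788)(12.47)(597 − 1330) = -7203 J.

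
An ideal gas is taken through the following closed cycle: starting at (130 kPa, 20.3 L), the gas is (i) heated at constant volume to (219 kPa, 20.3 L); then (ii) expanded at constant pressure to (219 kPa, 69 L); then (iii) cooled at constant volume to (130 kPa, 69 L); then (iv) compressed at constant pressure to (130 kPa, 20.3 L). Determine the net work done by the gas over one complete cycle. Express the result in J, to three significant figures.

Constant-volume legs do no work.
W(ii) = (219)(69 − 20.3) = 10665 J; W(iv) = (130)(20.3 − 69) = -6331 J.
W_net = 10665 − 6331 = 4334 J (the clockwise enclosed area).

W_net ≈ 4330 J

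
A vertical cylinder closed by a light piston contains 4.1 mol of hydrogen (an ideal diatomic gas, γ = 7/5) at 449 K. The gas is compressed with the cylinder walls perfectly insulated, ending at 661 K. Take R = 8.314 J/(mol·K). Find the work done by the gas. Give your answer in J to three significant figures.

Adiabatic ⇒ Q = 0, so W_by = −ΔU = nCᵥ(T₁ − T₂).
Cᵥ = 5R/2 = 20.79 J/(mol·K).
W = (4.1)(20.79)(449 − 661) = -18066 J.

W ≈ -18100 J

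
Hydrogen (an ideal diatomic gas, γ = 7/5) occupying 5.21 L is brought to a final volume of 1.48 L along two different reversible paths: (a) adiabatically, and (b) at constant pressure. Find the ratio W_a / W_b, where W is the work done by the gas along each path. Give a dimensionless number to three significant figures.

Path (a) adiabatic: W = P₁V₁(1 − (V₁/V₂)^(γ−1))/(γ−1) → W_a/(P₁V₁) = -1.636.
Path (b) isobaric: W = P₁(V₂ − V₁) → W_b/(P₁V₁) = -0.7159.
W_a / W_b = -1.636 / -0.7159 = 2.285.

W_a / W_b ≈ 2.29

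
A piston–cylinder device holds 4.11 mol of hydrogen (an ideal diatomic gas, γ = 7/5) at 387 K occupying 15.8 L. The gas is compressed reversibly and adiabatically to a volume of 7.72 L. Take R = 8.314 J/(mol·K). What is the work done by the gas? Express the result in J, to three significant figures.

Adiabatic: TV^(γ−1) = const with γ = 7/5.
T₂ = T₁ (V₁/V₂)^(γ−1) = 387 × (15.8/7.72)^0.4 = 387 × 1.332 = 515.4 K.
W_by = nCᵥ(T₁ − T₂) = (4.11)(20.79)(387 − 515.4) = -10967 J.

W ≈ -11000 J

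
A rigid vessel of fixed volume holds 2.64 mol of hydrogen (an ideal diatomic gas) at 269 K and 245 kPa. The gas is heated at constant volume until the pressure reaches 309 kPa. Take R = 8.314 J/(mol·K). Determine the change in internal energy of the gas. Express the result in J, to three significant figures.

Constant volume ⇒ W = 0, so Q = ΔU = nCᵥΔT with Cᵥ = 5R/2 = 20.79 J/(mol·K).
At constant V, T₂/T₁ = P₂/P₁ ⇒ ΔT = T₁(P₂/P₁ − 1) = 269·(309/245 − 1) = 70.27 K.
ΔU = (2.64)(20.79)(70.27) = 3856 J.

ΔU ≈ 3860 J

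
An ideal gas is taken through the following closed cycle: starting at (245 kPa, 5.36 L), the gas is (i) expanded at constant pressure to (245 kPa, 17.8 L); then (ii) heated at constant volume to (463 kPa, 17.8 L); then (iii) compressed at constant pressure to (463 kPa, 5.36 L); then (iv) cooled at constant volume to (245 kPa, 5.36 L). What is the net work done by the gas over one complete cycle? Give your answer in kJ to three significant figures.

W_net ≈ -2.71 kJ

Constant-volume legs do no work.
W(i) = (245)(17.8 − 5.36) = 3048 J; W(iii) = (463)(5.36 − 17.8) = -5760 J.
W_net = 3048 − 5760 = -2712 J (the counter-clockwise enclosed area).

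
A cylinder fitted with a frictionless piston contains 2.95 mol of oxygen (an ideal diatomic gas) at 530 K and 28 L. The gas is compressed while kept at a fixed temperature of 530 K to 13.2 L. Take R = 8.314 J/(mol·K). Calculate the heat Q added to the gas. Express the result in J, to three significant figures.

Isothermal ⇒ ΔU = 0, so Q = W = nRT ln(V₂/V₁).
Q = (2.95)(8.314)(530) ln(13.2/28) = 12999 × -0.752 = -9775 J.

Q ≈ -9780 J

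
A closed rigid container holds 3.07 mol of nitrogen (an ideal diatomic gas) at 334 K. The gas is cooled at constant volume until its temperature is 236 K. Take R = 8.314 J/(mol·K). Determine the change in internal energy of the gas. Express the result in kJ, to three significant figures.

ΔU ≈ -6.25 kJ

Constant volume ⇒ W = 0, so Q = ΔU = nCᵥΔT with Cᵥ = 5R/2 = 20.79 J/(mol·K).
ΔU = (3.07)(20.79)(236 − 334) = -6253 J.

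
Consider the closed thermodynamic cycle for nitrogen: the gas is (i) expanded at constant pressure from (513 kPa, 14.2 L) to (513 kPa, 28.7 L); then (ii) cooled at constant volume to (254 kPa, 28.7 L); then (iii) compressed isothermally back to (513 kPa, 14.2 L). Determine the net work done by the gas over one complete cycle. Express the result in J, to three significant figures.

Leg (i): W = PΔV = (513)(28.7 − 14.2) = 7438 J.
Leg (ii): W = 0.
Leg (iii): W = PᵢVᵢ ln(V_f/Vᵢ) = (7290) ln(14.2/28.7) = -5130 J.
W_net = 7438 − 5130 = 2309 J.

W_net ≈ 2310 J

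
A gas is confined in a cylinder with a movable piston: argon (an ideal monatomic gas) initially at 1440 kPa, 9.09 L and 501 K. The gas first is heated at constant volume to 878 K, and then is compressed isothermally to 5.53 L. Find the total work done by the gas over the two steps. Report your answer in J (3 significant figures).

W_total ≈ -11400 J

Step 1 (isochoric): W = 0 (constant volume).
After step 1: P = 2524 kPa (V unchanged).
Step 2 (isothermal): W = P₁V₁ ln(V₂/V₁) = (22939) ln(5.53/9.09) = -11401 J.
W_total = 0 − 11401 = -11401 J.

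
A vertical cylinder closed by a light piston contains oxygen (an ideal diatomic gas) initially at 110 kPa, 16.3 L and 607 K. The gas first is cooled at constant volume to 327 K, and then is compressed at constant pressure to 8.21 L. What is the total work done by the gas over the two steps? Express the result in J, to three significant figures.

Step 1 (isochoric): W = 0 (constant volume).
After step 1: P = 59.26 kPa (V unchanged).
Step 2 (isobaric): W = PΔV = (59.26 kPa)(8.21 − 16.3 L) = -479.4 J.
W_total = 0 − 479.4 = -479.4 J.

W_total ≈ -479 J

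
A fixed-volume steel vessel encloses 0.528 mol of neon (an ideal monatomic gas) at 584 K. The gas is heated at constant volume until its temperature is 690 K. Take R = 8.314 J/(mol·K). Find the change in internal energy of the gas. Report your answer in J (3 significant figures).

Constant volume ⇒ W = 0, so Q = ΔU = nCᵥΔT with Cᵥ = 3R/2 = 12.47 J/(mol·K).
ΔU = (0.528)(12.47)(690 − 584) = 698 J.

ΔU ≈ 698 J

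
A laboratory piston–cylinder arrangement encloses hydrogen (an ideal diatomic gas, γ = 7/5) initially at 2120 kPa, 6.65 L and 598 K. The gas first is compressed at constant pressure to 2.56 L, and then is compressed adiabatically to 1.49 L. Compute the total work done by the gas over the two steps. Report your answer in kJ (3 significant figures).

W_total ≈ -12.0 kJ

Step 1 (isobaric): W = PΔV = (2120 kPa)(2.56 − 6.65 L) = -8671 J.
After step 1: P = 2120 kPa, V = 2.56 L, T = 230.2 K.
Step 2 (adiabatic): W = (P₁V₁ − P₂V₂)/(γ−1) = (5427 − 6739)/0.4 = -3280 J.
W_total = -8671 − 3280 = -11950 J.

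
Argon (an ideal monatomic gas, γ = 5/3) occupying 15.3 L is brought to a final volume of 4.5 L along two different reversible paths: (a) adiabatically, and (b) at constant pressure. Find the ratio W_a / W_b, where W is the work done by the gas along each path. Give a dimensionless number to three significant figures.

Path (a) adiabatic: W = P₁V₁(1 − (V₁/V₂)^(γ−1))/(γ−1) → W_a/(P₁V₁) = -1.892.
Path (b) isobaric: W = P₁(V₂ − V₁) → W_b/(P₁V₁) = -0.7059.
W_a / W_b = -1.892 / -0.7059 = 2.68.

W_a / W_b ≈ 2.68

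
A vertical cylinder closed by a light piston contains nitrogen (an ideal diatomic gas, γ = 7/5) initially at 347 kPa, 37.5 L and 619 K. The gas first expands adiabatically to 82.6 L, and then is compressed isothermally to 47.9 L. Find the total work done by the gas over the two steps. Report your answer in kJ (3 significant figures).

W_total ≈ 3.64 kJ

Step 1 (adiabatic): W = (P₁V₁ − P₂V₂)/(γ−1) = (13012 − 9488)/0.4 = 8811 J.
After step 1: P = 114.9 kPa, V = 82.6 L, T = 451.3 K.
Step 2 (isothermal): W = P₁V₁ ln(V₂/V₁) = (9488) ln(47.9/82.6) = -5170 J.
W_total = 8811 − 5170 = 3641 J.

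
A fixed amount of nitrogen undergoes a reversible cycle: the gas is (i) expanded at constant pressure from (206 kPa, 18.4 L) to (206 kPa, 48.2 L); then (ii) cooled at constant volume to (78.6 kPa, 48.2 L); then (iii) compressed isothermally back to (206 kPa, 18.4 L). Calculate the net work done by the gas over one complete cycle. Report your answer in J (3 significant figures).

W_net ≈ 2490 J

Leg (i): W = PΔV = (206)(48.2 − 18.4) = 6139 J.
Leg (ii): W = 0.
Leg (iii): W = PᵢVᵢ ln(V_f/Vᵢ) = (3789) ln(18.4/48.2) = -3648 J.
W_net = 6139 − 3648 = 2490 J.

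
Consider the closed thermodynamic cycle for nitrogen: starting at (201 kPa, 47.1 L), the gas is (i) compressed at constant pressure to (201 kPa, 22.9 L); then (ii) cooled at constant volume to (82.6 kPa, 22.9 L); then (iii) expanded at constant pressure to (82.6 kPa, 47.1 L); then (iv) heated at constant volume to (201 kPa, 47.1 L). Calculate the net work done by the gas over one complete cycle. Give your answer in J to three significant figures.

W_net ≈ -2870 J

Constant-volume legs do no work.
W(i) = (201)(22.9 − 47.1) = -4864 J; W(iii) = (82.6)(47.1 − 22.9) = 1999 J.
W_net = -4864 + 1999 = -2865 J (the counter-clockwise enclosed area).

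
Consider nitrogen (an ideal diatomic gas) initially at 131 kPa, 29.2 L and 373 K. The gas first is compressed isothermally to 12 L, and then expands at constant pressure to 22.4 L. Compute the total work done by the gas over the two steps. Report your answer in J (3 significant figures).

Step 1 (isothermal): W = P₁V₁ ln(V₂/V₁) = (3825) ln(12/29.2) = -3402 J.
After step 1: P = 318.8 kPa, V = 12 L, T = 373 K.
Step 2 (isobaric): W = PΔV = (318.8 kPa)(22.4 − 12 L) = 3315 J.
W_total = -3402 + 3315 = -86.43 J.

W_total ≈ -86.4 J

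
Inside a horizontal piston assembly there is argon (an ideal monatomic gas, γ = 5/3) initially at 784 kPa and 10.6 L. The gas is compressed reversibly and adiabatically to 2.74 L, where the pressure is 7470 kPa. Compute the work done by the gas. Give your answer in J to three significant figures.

Adiabatic: W = (P₁V₁ − P₂V₂)/(γ − 1) with γ = 5/3.
P₁V₁ = 8310 J, P₂V₂ = 20468 J.
W = (8310 − 20468) / 0.6667 = -18236 J.

W ≈ -18200 J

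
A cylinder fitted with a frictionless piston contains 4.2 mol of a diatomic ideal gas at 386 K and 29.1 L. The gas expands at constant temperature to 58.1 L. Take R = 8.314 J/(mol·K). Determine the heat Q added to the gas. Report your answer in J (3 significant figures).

Isothermal ⇒ ΔU = 0, so Q = W = nRT ln(V₂/V₁).
Q = (4.2)(8.314)(386) ln(58.1/29.1) = 13479 × 0.6914 = 9320 J.

Q ≈ 9320 J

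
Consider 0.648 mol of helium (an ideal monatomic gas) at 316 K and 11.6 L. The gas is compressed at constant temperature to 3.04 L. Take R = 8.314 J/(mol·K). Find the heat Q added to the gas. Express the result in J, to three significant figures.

Isothermal ⇒ ΔU = 0, so Q = W = nRT ln(V₂/V₁).
Q = (0.648)(8.314)(316) ln(3.04/11.6) = 1702 × -1.339 = -2280 J.

Q ≈ -2280 J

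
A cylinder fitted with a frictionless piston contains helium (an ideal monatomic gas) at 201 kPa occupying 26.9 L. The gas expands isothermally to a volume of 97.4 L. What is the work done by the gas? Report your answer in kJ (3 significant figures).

W ≈ 6.96 kJ

Isothermal: W = nRT ln(V₂/V₁) = P₁V₁ ln(V₂/V₁).
P₁V₁ = (201 kPa)(26.9 L) = 5407 J.
W = 5407 × ln(97.4/26.9) = 5407 × 1.287
W_by_gas = 6957 J.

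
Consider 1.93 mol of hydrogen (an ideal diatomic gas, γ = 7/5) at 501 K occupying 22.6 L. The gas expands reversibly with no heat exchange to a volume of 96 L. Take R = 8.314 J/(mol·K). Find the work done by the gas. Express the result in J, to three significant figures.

W ≈ 8830 J

Adiabatic: TV^(γ−1) = const with γ = 7/5.
T₂ = T₁ (V₁/V₂)^(γ−1) = 501 × (22.6/96)^0.4 = 501 × 0.5607 = 280.9 K.
W_by = nCᵥ(T₁ − T₂) = (1.93)(20.79)(501 − 280.9) = 8829 J.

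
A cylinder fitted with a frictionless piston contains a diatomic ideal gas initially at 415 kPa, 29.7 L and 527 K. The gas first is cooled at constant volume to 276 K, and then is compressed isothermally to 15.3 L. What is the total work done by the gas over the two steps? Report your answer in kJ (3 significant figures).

Step 1 (isochoric): W = 0 (constant volume).
After step 1: P = 217.3 kPa (V unchanged).
Step 2 (isothermal): W = P₁V₁ ln(V₂/V₁) = (6455) ln(15.3/29.7) = -4282 J.
W_total = 0 − 4282 = -4282 J.

W_total ≈ -4.28 kJ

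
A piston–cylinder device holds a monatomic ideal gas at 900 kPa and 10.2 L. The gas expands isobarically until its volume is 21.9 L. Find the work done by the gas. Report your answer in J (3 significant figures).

Isobaric: W = P ΔV.
W = (900 kPa)(21.9 − 10.2 L) = (900)(11.7) = 10530 J.

W ≈ 10500 J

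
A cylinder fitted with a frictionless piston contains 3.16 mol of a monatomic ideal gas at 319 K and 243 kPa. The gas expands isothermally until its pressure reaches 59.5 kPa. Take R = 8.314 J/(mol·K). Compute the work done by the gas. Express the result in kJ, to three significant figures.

Isothermal process: W = nRT ln(V₂/V₁) = nRT ln(P₁/P₂).
W = (3.16)(8.314)(319) × ln(243/59.5)
  = 8381 × ln(4.084) = 8381 × 1.407
W_by_gas = 11793 J.

W ≈ 11.8 kJ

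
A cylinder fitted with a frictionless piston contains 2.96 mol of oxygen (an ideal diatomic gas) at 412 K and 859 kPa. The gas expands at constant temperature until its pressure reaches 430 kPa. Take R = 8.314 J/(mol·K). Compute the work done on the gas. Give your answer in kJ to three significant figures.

W ≈ -7.02 kJ

Isothermal process: W = nRT ln(V₂/V₁) = nRT ln(P₁/P₂).
W = (2.96)(8.314)(412) × ln(859/430)
  = 10139 × ln(1.998) = 10139 × 0.692
W_by_gas = 7016 J; work on gas = −W_by = -7016 J.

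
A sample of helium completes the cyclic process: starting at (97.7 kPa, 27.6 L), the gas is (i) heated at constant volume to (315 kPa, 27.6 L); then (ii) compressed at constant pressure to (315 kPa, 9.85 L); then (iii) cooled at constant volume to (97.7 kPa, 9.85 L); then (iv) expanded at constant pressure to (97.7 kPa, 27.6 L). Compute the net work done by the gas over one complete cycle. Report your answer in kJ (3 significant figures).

W_net ≈ -3.86 kJ

Constant-volume legs do no work.
W(ii) = (315)(9.85 − 27.6) = -5591 J; W(iv) = (97.7)(27.6 − 9.85) = 1734 J.
W_net = -5591 + 1734 = -3857 J (the counter-clockwise enclosed area).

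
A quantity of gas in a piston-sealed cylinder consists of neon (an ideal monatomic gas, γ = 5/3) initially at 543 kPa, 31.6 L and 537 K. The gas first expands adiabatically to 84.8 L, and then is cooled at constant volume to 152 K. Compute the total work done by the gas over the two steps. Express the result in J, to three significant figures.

W_total ≈ 12400 J

Step 1 (adiabatic): W = (P₁V₁ − P₂V₂)/(γ−1) = (17159 − 8885)/0.667 = 12410 J.
Step 2 (isochoric): W = 0 (constant volume).
W_total = 12410 + 0 = 12410 J.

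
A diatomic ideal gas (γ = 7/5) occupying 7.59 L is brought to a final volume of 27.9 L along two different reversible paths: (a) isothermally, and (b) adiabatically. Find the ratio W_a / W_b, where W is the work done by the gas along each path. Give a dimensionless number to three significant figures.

W_a / W_b ≈ 1.28

Path (a) isothermal: W = P₁V₁ ln(V₂/V₁) → W_a/(P₁V₁) = 1.302.
Path (b) adiabatic: W = P₁V₁(1 − (V₁/V₂)^(γ−1))/(γ−1) → W_b/(P₁V₁) = 1.015.
W_a / W_b = 1.302 / 1.015 = 1.283.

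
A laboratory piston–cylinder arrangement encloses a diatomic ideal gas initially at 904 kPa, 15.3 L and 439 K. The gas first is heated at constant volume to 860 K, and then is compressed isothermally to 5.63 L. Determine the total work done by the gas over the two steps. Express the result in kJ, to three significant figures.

Step 1 (isochoric): W = 0 (constant volume).
After step 1: P = 1771 kPa (V unchanged).
Step 2 (isothermal): W = P₁V₁ ln(V₂/V₁) = (27095) ln(5.63/15.3) = -27088 J.
W_total = 0 − 27088 = -27088 J.

W_total ≈ -27.1 kJ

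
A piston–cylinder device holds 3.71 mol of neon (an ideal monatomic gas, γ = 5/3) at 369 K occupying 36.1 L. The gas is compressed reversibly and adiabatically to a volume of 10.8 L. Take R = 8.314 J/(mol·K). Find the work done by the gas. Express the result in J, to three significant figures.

Adiabatic: TV^(γ−1) = const with γ = 5/3.
T₂ = T₁ (V₁/V₂)^(γ−1) = 369 × (36.1/10.8)^0.667 = 369 × 2.236 = 824.9 K.
W_by = nCᵥ(T₁ − T₂) = (3.71)(12.47)(369 − 824.9) = -21095 J.

W ≈ -21100 J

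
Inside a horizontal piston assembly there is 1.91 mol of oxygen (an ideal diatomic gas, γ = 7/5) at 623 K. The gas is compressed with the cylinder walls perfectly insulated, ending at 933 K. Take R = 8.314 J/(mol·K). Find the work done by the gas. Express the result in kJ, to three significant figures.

Adiabatic ⇒ Q = 0, so W_by = −ΔU = nCᵥ(T₁ − T₂).
Cᵥ = 5R/2 = 20.79 J/(mol·K).
W = (1.91)(20.79)(623 − 933) = -12307 J.

W ≈ -12.3 kJ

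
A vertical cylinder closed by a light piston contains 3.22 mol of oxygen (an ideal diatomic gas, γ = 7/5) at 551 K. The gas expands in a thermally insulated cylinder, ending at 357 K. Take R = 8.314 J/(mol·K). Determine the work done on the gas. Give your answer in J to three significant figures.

Adiabatic ⇒ Q = 0, so W_by = −ΔU = nCᵥ(T₁ − T₂).
Cᵥ = 5R/2 = 20.79 J/(mol·K).
W = (3.22)(20.79)(551 − 357) = 12984 J.
Work on gas = −W_by = -12984 J.

W ≈ -13000 J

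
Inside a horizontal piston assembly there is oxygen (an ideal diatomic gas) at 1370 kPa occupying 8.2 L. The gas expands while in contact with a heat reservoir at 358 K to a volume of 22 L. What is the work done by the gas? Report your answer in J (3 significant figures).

Isothermal: W = nRT ln(V₂/V₁) = P₁V₁ ln(V₂/V₁).
P₁V₁ = (1370 kPa)(8.2 L) = 11234 J.
W = 11234 × ln(22/8.2) = 11234 × 0.9869
W_by_gas = 11087 J.

W ≈ 11100 J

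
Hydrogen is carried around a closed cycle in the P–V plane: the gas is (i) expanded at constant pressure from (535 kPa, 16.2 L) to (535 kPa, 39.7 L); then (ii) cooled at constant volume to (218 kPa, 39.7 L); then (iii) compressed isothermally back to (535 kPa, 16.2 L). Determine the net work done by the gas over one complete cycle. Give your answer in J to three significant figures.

Leg (i): W = PΔV = (535)(39.7 − 16.2) = 12573 J.
Leg (ii): W = 0.
Leg (iii): W = PᵢVᵢ ln(V_f/Vᵢ) = (8655) ln(16.2/39.7) = -7757 J.
W_net = 12573 − 7757 = 4815 J.

W_net ≈ 4820 J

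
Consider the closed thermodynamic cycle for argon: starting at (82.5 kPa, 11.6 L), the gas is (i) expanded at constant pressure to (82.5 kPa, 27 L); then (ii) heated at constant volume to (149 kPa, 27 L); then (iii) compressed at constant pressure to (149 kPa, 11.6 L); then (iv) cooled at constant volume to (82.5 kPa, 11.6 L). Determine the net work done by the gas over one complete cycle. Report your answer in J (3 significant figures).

Constant-volume legs do no work.
W(i) = (82.5)(27 − 11.6) = 1270 J; W(iii) = (149)(11.6 − 27) = -2295 J.
W_net = 1270 − 2295 = -1024 J (the counter-clockwise enclosed area).

W_net ≈ -1020 J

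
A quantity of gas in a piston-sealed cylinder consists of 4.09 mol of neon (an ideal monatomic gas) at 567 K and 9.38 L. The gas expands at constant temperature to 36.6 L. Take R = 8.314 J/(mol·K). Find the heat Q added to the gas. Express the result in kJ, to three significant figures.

Isothermal ⇒ ΔU = 0, so Q = W = nRT ln(V₂/V₁).
Q = (4.09)(8.314)(567) ln(36.6/9.38) = 19280 × 1.361 = 26250 J.

Q ≈ 26.2 kJ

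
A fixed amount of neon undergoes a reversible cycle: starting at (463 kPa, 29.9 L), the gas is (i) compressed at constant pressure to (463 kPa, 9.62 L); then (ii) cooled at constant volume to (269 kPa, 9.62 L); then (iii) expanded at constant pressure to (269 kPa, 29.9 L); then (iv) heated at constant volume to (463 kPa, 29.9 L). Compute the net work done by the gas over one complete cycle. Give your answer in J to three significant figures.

Constant-volume legs do no work.
W(i) = (463)(9.62 − 29.9) = -9390 J; W(iii) = (269)(29.9 − 9.62) = 5455 J.
W_net = -9390 + 5455 = -3934 J (the counter-clockwise enclosed area).

W_net ≈ -3930 J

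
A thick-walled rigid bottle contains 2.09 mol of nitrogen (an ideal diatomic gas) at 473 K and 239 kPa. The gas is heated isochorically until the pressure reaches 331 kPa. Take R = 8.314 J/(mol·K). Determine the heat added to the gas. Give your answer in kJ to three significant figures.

Constant volume ⇒ W = 0, so Q = ΔU = nCᵥΔT with Cᵥ = 5R/2 = 20.79 J/(mol·K).
At constant V, T₂/T₁ = P₂/P₁ ⇒ ΔT = T₁(P₂/P₁ − 1) = 473·(331/239 − 1) = 182.1 K.
ΔU = (2.09)(20.79)(182.1) = 7909 J.

Q ≈ 7.91 kJ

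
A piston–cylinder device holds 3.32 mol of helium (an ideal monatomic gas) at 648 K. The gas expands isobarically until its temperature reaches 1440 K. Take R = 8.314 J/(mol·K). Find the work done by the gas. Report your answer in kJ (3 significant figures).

W ≈ 21.9 kJ

Isobaric: W = P ΔV = nR ΔT.
W = (3.32)(8.314)(1440 − 648) = 21861 J.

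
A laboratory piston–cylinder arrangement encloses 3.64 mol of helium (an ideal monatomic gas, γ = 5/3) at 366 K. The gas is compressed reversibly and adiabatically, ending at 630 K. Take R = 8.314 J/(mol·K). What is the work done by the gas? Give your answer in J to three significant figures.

Adiabatic ⇒ Q = 0, so W_by = −ΔU = nCᵥ(T₁ − T₂).
Cᵥ = 3R/2 = 12.47 J/(mol·K).
W = (3.64)(12.47)(366 − 630) = -11984 J.

W ≈ -12000 J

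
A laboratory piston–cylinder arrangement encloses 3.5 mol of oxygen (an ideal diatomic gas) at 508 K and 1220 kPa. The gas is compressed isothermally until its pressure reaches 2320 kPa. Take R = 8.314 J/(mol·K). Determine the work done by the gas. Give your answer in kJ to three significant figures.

Isothermal process: W = nRT ln(V₂/V₁) = nRT ln(P₁/P₂).
W = (3.5)(8.314)(508) × ln(1220/2320)
  = 14782 × ln(0.5259) = 14782 × -0.6427
W_by_gas = -9501 J.

W ≈ -9.50 kJ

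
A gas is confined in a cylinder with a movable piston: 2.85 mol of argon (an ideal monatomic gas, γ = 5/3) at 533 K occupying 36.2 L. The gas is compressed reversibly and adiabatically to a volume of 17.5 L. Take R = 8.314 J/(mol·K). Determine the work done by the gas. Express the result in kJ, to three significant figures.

Adiabatic: TV^(γ−1) = const with γ = 5/3.
T₂ = T₁ (V₁/V₂)^(γ−1) = 533 × (36.2/17.5)^0.667 = 533 × 1.623 = 865.3 K.
W_by = nCᵥ(T₁ − T₂) = (2.85)(12.47)(533 − 865.3) = -11811 J.

W ≈ -11.8 kJ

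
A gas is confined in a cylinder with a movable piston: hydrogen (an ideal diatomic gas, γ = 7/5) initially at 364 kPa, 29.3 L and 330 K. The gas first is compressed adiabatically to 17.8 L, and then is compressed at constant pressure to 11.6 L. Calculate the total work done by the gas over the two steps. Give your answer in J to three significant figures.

W_total ≈ -10400 J

Step 1 (adiabatic): W = (P₁V₁ − P₂V₂)/(γ−1) = (10665 − 13018)/0.4 = -5882 J.
After step 1: P = 731.4 kPa, V = 17.8 L, T = 402.8 K.
Step 2 (isobaric): W = PΔV = (731.4 kPa)(11.6 − 17.8 L) = -4534 J.
W_total = -5882 − 4534 = -10417 J.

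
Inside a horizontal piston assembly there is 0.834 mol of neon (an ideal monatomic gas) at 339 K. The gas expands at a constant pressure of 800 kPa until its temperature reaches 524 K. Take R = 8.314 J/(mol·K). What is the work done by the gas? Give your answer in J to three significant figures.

Isobaric: W = P ΔV = nR ΔT.
W = (0.834)(8.314)(524 − 339) = 1283 J.

W ≈ 1280 J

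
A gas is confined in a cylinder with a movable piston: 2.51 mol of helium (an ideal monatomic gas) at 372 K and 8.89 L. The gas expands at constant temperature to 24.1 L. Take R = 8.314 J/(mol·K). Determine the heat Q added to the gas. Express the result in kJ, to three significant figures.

Q ≈ 7.74 kJ

Isothermal ⇒ ΔU = 0, so Q = W = nRT ln(V₂/V₁).
Q = (2.51)(8.314)(372) ln(24.1/8.89) = 7763 × 0.9973 = 7742 J.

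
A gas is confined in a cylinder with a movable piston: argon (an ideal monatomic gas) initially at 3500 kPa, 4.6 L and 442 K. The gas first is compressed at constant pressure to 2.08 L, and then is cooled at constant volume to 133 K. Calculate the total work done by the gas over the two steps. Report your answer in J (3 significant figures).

W_total ≈ -8820 J

Step 1 (isobaric): W = PΔV = (3500 kPa)(2.08 − 4.6 L) = -8820 J.
Step 2 (isochoric): W = 0 (constant volume).
W_total = -8820 + 0 = -8820 J.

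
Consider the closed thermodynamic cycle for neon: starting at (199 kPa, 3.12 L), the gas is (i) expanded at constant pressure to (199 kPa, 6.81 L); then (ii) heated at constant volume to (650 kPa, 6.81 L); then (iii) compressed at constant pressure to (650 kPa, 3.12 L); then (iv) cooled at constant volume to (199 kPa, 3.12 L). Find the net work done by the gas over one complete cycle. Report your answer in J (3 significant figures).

Constant-volume legs do no work.
W(i) = (199)(6.81 − 3.12) = 734.3 J; W(iii) = (650)(3.12 − 6.81) = -2398 J.
W_net = 734.3 − 2398 = -1664 J (the counter-clockwise enclosed area).

W_net ≈ -1660 J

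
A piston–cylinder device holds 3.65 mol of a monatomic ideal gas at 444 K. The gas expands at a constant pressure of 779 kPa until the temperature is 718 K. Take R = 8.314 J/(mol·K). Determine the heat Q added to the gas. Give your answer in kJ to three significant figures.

Isobaric: W = nRΔT = (3.65)(8.314)(274) = 8315 J.
ΔU = nCᵥΔT with Cᵥ = 3R/2: ΔU = (3.65)(12.47)(274) = 12472 J.
Q = ΔU + W = 12472 + 8315 = 20787 J.

Q ≈ 20.8 kJ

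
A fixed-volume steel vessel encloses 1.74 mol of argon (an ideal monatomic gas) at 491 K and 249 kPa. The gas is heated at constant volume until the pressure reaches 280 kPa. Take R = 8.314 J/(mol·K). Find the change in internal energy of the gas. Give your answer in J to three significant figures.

ΔU ≈ 1330 J

Constant volume ⇒ W = 0, so Q = ΔU = nCᵥΔT with Cᵥ = 3R/2 = 12.47 J/(mol·K).
At constant V, T₂/T₁ = P₂/P₁ ⇒ ΔT = T₁(P₂/P₁ − 1) = 491·(280/249 − 1) = 61.13 K.
ΔU = (1.74)(12.47)(61.13) = 1326 J.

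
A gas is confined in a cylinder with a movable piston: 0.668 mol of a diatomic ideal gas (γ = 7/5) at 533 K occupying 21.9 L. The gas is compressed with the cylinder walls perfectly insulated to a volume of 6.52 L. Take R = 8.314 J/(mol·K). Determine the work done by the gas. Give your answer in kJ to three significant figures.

Adiabatic: TV^(γ−1) = const with γ = 7/5.
T₂ = T₁ (V₁/V₂)^(γ−1) = 533 × (21.9/6.52)^0.4 = 533 × 1.624 = 865.4 K.
W_by = nCᵥ(T₁ − T₂) = (0.668)(20.79)(533 − 865.4) = -4615 J.

W ≈ -4.61 kJ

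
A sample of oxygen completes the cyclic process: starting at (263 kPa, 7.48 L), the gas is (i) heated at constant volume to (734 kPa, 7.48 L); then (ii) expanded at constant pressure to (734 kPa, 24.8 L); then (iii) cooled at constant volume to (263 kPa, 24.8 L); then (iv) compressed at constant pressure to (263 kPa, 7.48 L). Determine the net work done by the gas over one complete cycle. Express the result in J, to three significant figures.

W_net ≈ 8160 J

Constant-volume legs do no work.
W(ii) = (734)(24.8 − 7.48) = 12713 J; W(iv) = (263)(7.48 − 24.8) = -4555 J.
W_net = 12713 − 4555 = 8158 J (the clockwise enclosed area).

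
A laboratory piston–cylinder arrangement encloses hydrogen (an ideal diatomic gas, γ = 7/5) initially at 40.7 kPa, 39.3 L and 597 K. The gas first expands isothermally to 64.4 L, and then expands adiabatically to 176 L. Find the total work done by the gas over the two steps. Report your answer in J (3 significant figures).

W_total ≈ 2110 J

Step 1 (isothermal): W = P₁V₁ ln(V₂/V₁) = (1600) ln(64.4/39.3) = 790 J.
After step 1: P = 24.84 kPa, V = 64.4 L, T = 597 K.
Step 2 (adiabatic): W = (P₁V₁ − P₂V₂)/(γ−1) = (1600 − 1070)/0.4 = 1324 J.
W_total = 790 + 1324 = 2114 J.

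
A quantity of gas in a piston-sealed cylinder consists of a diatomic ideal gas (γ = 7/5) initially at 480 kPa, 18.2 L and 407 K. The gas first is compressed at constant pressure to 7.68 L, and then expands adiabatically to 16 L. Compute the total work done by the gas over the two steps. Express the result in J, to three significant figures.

W_total ≈ -2700 J

Step 1 (isobaric): W = PΔV = (480 kPa)(7.68 − 18.2 L) = -5050 J.
After step 1: P = 480 kPa, V = 7.68 L, T = 171.7 K.
Step 2 (adiabatic): W = (P₁V₁ − P₂V₂)/(γ−1) = (3686 − 2749)/0.4 = 2345 J.
W_total = -5050 + 2345 = -2705 J.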